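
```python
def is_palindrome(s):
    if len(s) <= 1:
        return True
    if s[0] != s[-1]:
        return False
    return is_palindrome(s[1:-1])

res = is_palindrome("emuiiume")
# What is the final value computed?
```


is_palindrome("emuiiume")
"emuiiume": s[0]='e' == s[-1]='e' -> is_palindrome("muiium")
"muiium": s[0]='m' == s[-1]='m' -> is_palindrome("uiiu")
"uiiu": s[0]='u' == s[-1]='u' -> is_palindrome("ii")
"ii": s[0]='i' == s[-1]='i' -> is_palindrome("")
"": len <= 1 -> True
= True


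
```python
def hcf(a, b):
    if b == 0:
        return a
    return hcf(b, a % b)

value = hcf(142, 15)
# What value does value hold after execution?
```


hcf(142, 15)
= hcf(15, 142 % 15) = hcf(15, 7)
= hcf(7, 15 % 7) = hcf(7, 1)
= hcf(1, 7 % 1) = hcf(1, 0)
b == 0, return a = 1


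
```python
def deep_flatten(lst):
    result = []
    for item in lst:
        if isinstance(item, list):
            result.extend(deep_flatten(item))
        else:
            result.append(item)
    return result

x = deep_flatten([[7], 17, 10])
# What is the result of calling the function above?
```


deep_flatten([[7], 17, 10])
Processing each element:
  [7] is a list -> deep_flatten recursively -> [7]
  17 is not a list -> append 17
  10 is not a list -> append 10
= [7, 17, 10]


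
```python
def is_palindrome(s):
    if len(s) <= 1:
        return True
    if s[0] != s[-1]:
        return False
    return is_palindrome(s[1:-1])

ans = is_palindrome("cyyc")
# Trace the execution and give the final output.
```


is_palindrome("cyyc")
"cyyc": s[0]='c' == s[-1]='c' -> is_palindrome("yy")
"yy": s[0]='y' == s[-1]='y' -> is_palindrome("")
"": len <= 1 -> True
= True


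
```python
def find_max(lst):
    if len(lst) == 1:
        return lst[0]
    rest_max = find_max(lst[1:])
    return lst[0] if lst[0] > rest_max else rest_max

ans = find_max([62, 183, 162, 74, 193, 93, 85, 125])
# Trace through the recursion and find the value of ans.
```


find_max([62, 183, 162, 74, 193, 93, 85, 125])
= compare 62 with find_max([183, 162, 74, 193, 93, 85, 125])
= compare 183 with find_max([162, 74, 193, 93, 85, 125])
= compare 162 with find_max([74, 193, 93, 85, 125])
= compare 74 with find_max([193, 93, 85, 125])
= compare 193 with find_max([93, 85, 125])
= compare 93 with find_max([85, 125])
= compare 85 with find_max([125])
Base: find_max([125]) = 125
compare 85 with 125: max = 125
compare 93 with 125: max = 125
compare 193 with 125: max = 193
compare 74 with 193: max = 193
compare 162 with 193: max = 193
compare 183 with 193: max = 193
compare 62 with 193: max = 193
= 193


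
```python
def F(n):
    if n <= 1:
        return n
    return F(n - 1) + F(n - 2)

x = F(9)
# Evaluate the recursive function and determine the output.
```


F(9)
= F(8) + F(7)
= (F(7) + F(6)) + F(7)
Computing bottom-up: F(0)=0, F(1)=1, F(2)=1, F(3)=2, F(4)=3, F(5)=5, F(6)=8, F(7)=13, F(8)=21, F(9)=34
= 34


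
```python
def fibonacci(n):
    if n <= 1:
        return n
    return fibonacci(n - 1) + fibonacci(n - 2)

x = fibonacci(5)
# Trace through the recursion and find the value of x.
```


fibonacci(5)
= fibonacci(4) + fibonacci(3)
= (fibonacci(3) + fibonacci(2)) + fibonacci(3)
Computing bottom-up: fibonacci(0)=0, fibonacci(1)=1, fibonacci(2)=1, fibonacci(3)=2, fibonacci(4)=3, fibonacci(5)=5
= 5


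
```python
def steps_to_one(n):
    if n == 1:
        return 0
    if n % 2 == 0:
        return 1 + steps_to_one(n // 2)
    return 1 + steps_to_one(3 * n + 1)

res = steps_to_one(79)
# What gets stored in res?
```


steps_to_one(79)
79 is odd -> 3*79+1 = 238 -> steps_to_one(238)
238 is even -> steps_to_one(119)
119 is odd -> 3*119+1 = 358 -> steps_to_one(358)
358 is even -> steps_to_one(179)
179 is odd -> 3*179+1 = 538 -> steps_to_one(538)
538 is even -> steps_to_one(269)
269 is odd -> 3*269+1 = 808 -> steps_to_one(808)
808 is even -> steps_to_one(404)
404 is even -> steps_to_one(202)
202 is even -> steps_to_one(101)
101 is odd -> 3*101+1 = 304 -> steps_to_one(304)
304 is even -> steps_to_one(152)
152 is even -> steps_to_one(76)
76 is even -> steps_to_one(38)
38 is even -> steps_to_one(19)
19 is odd -> 3*19+1 = 58 -> steps_to_one(58)
58 is even -> steps_to_one(29)
29 is odd -> 3*29+1 = 88 -> steps_to_one(88)
88 is even -> steps_to_one(44)
44 is even -> steps_to_one(22)
22 is even -> steps_to_one(11)
11 is odd -> 3*11+1 = 34 -> steps_to_one(34)
34 is even -> steps_to_one(17)
17 is odd -> 3*17+1 = 52 -> steps_to_one(52)
52 is even -> steps_to_one(26)
26 is even -> steps_to_one(13)
13 is odd -> 3*13+1 = 40 -> steps_to_one(40)
40 is even -> steps_to_one(20)
20 is even -> steps_to_one(10)
10 is even -> steps_to_one(5)
5 is odd -> 3*5+1 = 16 -> steps_to_one(16)
16 is even -> steps_to_one(8)
8 is even -> steps_to_one(4)
4 is even -> steps_to_one(2)
2 is even -> steps_to_one(1)
Reached 1 after 35 steps
= 35


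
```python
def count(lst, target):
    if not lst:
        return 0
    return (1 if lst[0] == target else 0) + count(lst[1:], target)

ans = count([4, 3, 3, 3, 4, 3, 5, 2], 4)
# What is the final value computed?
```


count([4, 3, 3, 3, 4, 3, 5, 2], 4)
lst[0]=4 == 4: 1 + count([3, 3, 3, 4, 3, 5, 2], 4)
lst[0]=3 != 4: 0 + count([3, 3, 4, 3, 5, 2], 4)
lst[0]=3 != 4: 0 + count([3, 4, 3, 5, 2], 4)
lst[0]=3 != 4: 0 + count([4, 3, 5, 2], 4)
lst[0]=4 == 4: 1 + count([3, 5, 2], 4)
lst[0]=3 != 4: 0 + count([5, 2], 4)
lst[0]=5 != 4: 0 + count([2], 4)
lst[0]=2 != 4: 0 + count([], 4)
= 2


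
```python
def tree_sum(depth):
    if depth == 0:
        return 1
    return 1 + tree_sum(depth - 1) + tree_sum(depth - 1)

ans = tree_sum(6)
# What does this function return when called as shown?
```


tree_sum(6)
= 1 + tree_sum(5) + tree_sum(5)
= 1 + 2 * tree_sum(5)
tree_sum(k) = 2^(k+1) - 1
tree_sum(0) = 1
tree_sum(1) = 3
tree_sum(2) = 7
tree_sum(3) = 15
tree_sum(4) = 31
tree_sum(6) = 2^7 - 1 = 127


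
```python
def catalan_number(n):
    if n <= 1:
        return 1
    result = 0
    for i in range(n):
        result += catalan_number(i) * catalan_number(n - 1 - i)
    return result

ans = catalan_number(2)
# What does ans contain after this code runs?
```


catalan_number(2)
= sum of catalan_number(i) * catalan_number(2-1-i) for i in 0..1
  catalan_number(0)*catalan_number(1) = 1*1 = 1
  catalan_number(1)*catalan_number(0) = 1*1 = 1
= 1 + 1
= 2


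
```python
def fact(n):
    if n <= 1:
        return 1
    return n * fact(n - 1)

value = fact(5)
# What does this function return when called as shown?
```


fact(5)
= 5 * fact(4)
= 5 * 4 * fact(3)
= 5 * 4 * 3 * fact(2)
= 5 * 4 * 3 * 2 * fact(1)
= 5 * 4 * 3 * 2 * 1
= 120


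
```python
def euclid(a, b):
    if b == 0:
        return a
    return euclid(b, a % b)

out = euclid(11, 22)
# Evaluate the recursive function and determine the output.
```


euclid(11, 22)
= euclid(22, 11 % 22) = euclid(22, 11)
= euclid(11, 22 % 11) = euclid(11, 0)
b == 0, return a = 11


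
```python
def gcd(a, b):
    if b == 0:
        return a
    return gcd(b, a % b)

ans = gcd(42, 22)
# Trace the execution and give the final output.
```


gcd(42, 22)
= gcd(22, 42 % 22) = gcd(22, 20)
= gcd(20, 22 % 20) = gcd(20, 2)
= gcd(2, 20 % 2) = gcd(2, 0)
b == 0, return a = 2


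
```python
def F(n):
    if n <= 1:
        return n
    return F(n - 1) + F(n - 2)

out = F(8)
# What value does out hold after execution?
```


F(8)
= F(7) + F(6)
= (F(6) + F(5)) + F(6)
Computing bottom-up: F(0)=0, F(1)=1, F(2)=1, F(3)=2, F(4)=3, F(5)=5, F(6)=8, F(7)=13, F(8)=21
= 21


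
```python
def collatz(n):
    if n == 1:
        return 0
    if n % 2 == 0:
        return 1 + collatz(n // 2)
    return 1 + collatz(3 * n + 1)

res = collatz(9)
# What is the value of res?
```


collatz(9)
9 is odd -> 3*9+1 = 28 -> collatz(28)
28 is even -> collatz(14)
14 is even -> collatz(7)
7 is odd -> 3*7+1 = 22 -> collatz(22)
22 is even -> collatz(11)
11 is odd -> 3*11+1 = 34 -> collatz(34)
34 is even -> collatz(17)
17 is odd -> 3*17+1 = 52 -> collatz(52)
52 is even -> collatz(26)
26 is even -> collatz(13)
13 is odd -> 3*13+1 = 40 -> collatz(40)
40 is even -> collatz(20)
20 is even -> collatz(10)
10 is even -> collatz(5)
5 is odd -> 3*5+1 = 16 -> collatz(16)
16 is even -> collatz(8)
8 is even -> collatz(4)
4 is even -> collatz(2)
2 is even -> collatz(1)
Reached 1 after 19 steps
= 19


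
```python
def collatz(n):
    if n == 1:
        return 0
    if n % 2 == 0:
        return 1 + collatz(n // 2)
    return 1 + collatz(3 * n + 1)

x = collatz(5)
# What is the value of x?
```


collatz(5)
5 is odd -> 3*5+1 = 16 -> collatz(16)
16 is even -> collatz(8)
8 is even -> collatz(4)
4 is even -> collatz(2)
2 is even -> collatz(1)
Reached 1 after 5 steps
= 5


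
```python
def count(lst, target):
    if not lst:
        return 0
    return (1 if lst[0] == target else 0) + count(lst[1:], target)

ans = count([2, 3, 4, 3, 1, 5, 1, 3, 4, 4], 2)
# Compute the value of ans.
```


count([2, 3, 4, 3, 1, 5, 1, 3, 4, 4], 2)
lst[0]=2 == 2: 1 + count([3, 4, 3, 1, 5, 1, 3, 4, 4], 2)
lst[0]=3 != 2: 0 + count([4, 3, 1, 5, 1, 3, 4, 4], 2)
lst[0]=4 != 2: 0 + count([3, 1, 5, 1, 3, 4, 4], 2)
lst[0]=3 != 2: 0 + count([1, 5, 1, 3, 4, 4], 2)
lst[0]=1 != 2: 0 + count([5, 1, 3, 4, 4], 2)
lst[0]=5 != 2: 0 + count([1, 3, 4, 4], 2)
lst[0]=1 != 2: 0 + count([3, 4, 4], 2)
lst[0]=3 != 2: 0 + count([4, 4], 2)
lst[0]=4 != 2: 0 + count([4], 2)
lst[0]=4 != 2: 0 + count([], 2)
= 1


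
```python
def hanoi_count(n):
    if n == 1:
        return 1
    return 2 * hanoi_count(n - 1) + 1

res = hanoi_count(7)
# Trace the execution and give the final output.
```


hanoi_count(7)
= 2 * hanoi_count(6) + 1
= 2 * (2 * hanoi_count(5) + 1) + 1
= 2 * (2 * (2 * hanoi_count(4) + 1) + 1) + 1
= 2 * (2 * (2 * (2 * hanoi_count(3) + 1) + 1) + 1) + 1
= 2 * (2 * (2 * (2 * (2 * hanoi_count(2) + 1) + 1) + 1) + 1) + 1
= 2 * (2 * (2 * (2 * (2 * (2 * hanoi_count(1) + 1) + 1) + 1) + 1) + 1) + 1
Now compute bottom-up:
hanoi_count(1) = 1
hanoi_count(2) = 2 * 1 + 1 = 3
hanoi_count(3) = 2 * 3 + 1 = 7
hanoi_count(4) = 2 * 7 + 1 = 15
hanoi_count(5) = 2 * 15 + 1 = 31
hanoi_count(6) = 2 * 31 + 1 = 63
hanoi_count(7) = 2 * 63 + 1 = 127
= 127


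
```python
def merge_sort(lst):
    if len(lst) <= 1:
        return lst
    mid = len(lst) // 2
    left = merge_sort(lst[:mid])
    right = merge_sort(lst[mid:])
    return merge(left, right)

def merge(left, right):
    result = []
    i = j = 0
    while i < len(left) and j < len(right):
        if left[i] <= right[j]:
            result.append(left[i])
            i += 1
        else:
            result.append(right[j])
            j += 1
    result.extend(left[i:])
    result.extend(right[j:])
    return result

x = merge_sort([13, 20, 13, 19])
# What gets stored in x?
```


merge_sort([13, 20, 13, 19])
Split into [13, 20] and [13, 19]
Left sorted: [13, 20]
Right sorted: [13, 19]
Merge [13, 20] and [13, 19]
= [13, 13, 19, 20]


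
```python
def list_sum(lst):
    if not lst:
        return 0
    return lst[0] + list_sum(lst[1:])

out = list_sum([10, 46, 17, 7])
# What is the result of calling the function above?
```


list_sum([10, 46, 17, 7])
= 10 + list_sum([46, 17, 7])
= 10 + 46 + list_sum([17, 7])
= 10 + 46 + 17 + list_sum([7])
= 10 + 46 + 17 + 7 + list_sum([])
= 10 + 46 + 17 + 7 + 0
= 80


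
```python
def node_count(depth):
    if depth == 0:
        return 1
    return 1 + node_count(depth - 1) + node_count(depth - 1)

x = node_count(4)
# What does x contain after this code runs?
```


node_count(4)
= 1 + node_count(3) + node_count(3)
= 1 + 2 * node_count(3)
node_count(k) = 2^(k+1) - 1
node_count(0) = 1
node_count(1) = 3
node_count(2) = 7
node_count(3) = 15
node_count(4) = 31
node_count(4) = 2^5 - 1 = 31


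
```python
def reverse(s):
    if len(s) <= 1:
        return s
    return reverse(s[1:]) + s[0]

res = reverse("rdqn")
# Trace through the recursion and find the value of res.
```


reverse("rdqn")
= reverse("dqn") + "r"
= reverse("qn") + "d" + "r"
= reverse("n") + "q" + "d" + "r"
= "n" + "q" + "d" + "r"
= "nqdr"


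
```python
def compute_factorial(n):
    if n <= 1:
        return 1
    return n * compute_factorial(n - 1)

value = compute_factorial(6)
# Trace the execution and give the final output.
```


compute_factorial(6)
= 6 * compute_factorial(5)
= 6 * 5 * compute_factorial(4)
= 6 * 5 * 4 * compute_factorial(3)
= 6 * 5 * 4 * 3 * compute_factorial(2)
= 6 * 5 * 4 * 3 * 2 * compute_factorial(1)
= 6 * 5 * 4 * 3 * 2 * 1
= 720


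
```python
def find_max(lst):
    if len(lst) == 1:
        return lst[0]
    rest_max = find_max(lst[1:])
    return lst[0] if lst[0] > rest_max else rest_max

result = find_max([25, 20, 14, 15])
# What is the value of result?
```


find_max([25, 20, 14, 15])
= compare 25 with find_max([20, 14, 15])
= compare 20 with find_max([14, 15])
= compare 14 with find_max([15])
Base: find_max([15]) = 15
compare 14 with 15: max = 15
compare 20 with 15: max = 20
compare 25 with 20: max = 25
= 25


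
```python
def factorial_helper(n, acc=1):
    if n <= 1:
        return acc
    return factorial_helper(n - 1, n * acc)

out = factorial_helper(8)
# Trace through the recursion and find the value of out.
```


factorial_helper(8, 1)
= factorial_helper(7, 8 * 1) = factorial_helper(7, 8)
= factorial_helper(6, 7 * 8) = factorial_helper(6, 56)
= factorial_helper(5, 6 * 56) = factorial_helper(5, 336)
= factorial_helper(4, 5 * 336) = factorial_helper(4, 1680)
= factorial_helper(3, 4 * 1680) = factorial_helper(3, 6720)
= factorial_helper(2, 3 * 6720) = factorial_helper(2, 20160)
= factorial_helper(1, 2 * 20160) = factorial_helper(1, 40320)
n <= 1, return acc = 40320


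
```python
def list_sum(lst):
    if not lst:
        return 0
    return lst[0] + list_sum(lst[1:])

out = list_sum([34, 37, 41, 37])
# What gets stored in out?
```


list_sum([34, 37, 41, 37])
= 34 + list_sum([37, 41, 37])
= 34 + 37 + list_sum([41, 37])
= 34 + 37 + 41 + list_sum([37])
= 34 + 37 + 41 + 37 + list_sum([])
= 34 + 37 + 41 + 37 + 0
= 149


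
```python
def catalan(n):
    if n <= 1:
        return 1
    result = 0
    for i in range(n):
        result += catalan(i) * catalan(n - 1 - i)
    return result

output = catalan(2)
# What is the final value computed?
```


catalan(2)
= sum of catalan(i) * catalan(2-1-i) for i in 0..1
  catalan(0)*catalan(1) = 1*1 = 1
  catalan(1)*catalan(0) = 1*1 = 1
= 1 + 1
= 2


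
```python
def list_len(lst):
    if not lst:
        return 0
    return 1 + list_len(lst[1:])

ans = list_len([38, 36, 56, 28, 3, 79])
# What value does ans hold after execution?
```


list_len([38, 36, 56, 28, 3, 79])
= 1 + list_len([36, 56, 28, 3, 79])
= 1 + 1 + list_len([56, 28, 3, 79])
= 1 + 1 + 1 + list_len([28, 3, 79])
= 1 + 1 + 1 + 1 + list_len([3, 79])
= 1 + 1 + 1 + 1 + 1 + list_len([79])
= 1 + 1 + 1 + 1 + 1 + 1 + list_len([])
= 1 + 1 + 1 + 1 + 1 + 1 + 0
= 6


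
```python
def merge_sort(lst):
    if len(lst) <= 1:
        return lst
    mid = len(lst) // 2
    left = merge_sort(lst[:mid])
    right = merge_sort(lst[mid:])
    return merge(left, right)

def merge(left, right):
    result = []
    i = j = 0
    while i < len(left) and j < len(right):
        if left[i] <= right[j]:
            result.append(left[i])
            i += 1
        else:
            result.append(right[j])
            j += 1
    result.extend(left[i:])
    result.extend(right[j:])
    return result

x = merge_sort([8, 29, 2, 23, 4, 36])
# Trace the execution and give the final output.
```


merge_sort([8, 29, 2, 23, 4, 36])
Split into [8, 29, 2] and [23, 4, 36]
Left sorted: [2, 8, 29]
Right sorted: [4, 23, 36]
Merge [2, 8, 29] and [4, 23, 36]
= [2, 4, 8, 23, 29, 36]


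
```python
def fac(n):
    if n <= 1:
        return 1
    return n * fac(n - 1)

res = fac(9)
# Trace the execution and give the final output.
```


fac(9)
= 9 * fac(8)
= 9 * 8 * fac(7)
= 9 * 8 * 7 * fac(6)
= 9 * 8 * 7 * 6 * fac(5)
= 9 * 8 * 7 * 6 * 5 * fac(4)
= 9 * 8 * 7 * 6 * 5 * 4 * fac(3)
= 9 * 8 * 7 * 6 * 5 * 4 * 3 * fac(2)
= 9 * 8 * 7 * 6 * 5 * 4 * 3 * 2 * fac(1)
= 9 * 8 * 7 * 6 * 5 * 4 * 3 * 2 * 1
= 362880


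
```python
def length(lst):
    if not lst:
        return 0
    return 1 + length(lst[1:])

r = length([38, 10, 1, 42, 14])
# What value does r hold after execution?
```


length([38, 10, 1, 42, 14])
= 1 + length([10, 1, 42, 14])
= 1 + 1 + length([1, 42, 14])
= 1 + 1 + 1 + length([42, 14])
= 1 + 1 + 1 + 1 + length([14])
= 1 + 1 + 1 + 1 + 1 + length([])
= 1 + 1 + 1 + 1 + 1 + 0
= 5


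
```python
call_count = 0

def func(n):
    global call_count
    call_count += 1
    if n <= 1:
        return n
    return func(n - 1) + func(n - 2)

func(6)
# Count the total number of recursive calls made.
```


func(6) calls func(5) and func(4); each non-base call branches into two more.
Let C(k) = total number of calls made by func(k), including the call to func(k) itself.
Base cases: C(0) = 1, C(1) = 1
Recurrence: C(k) = 1 + C(k-1) + C(k-2)
  C(2) = 1 + C(1) + C(0) = 1 + 1 + 1 = 3
  C(3) = 1 + C(2) + C(1) = 1 + 3 + 1 = 5
  C(4) = 1 + C(3) + C(2) = 1 + 5 + 3 = 9
  C(5) = 1 + C(4) + C(3) = 1 + 9 + 5 = 15
  C(6) = 1 + C(5) + C(4) = 1 + 15 + 9 = 25
Total calls = C(6) = 25


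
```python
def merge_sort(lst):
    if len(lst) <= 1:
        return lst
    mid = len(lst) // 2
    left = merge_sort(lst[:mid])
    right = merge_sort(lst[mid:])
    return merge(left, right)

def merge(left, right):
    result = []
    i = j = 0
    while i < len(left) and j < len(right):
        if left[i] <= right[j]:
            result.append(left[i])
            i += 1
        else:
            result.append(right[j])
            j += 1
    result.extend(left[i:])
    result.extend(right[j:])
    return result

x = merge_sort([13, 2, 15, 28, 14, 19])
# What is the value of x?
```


merge_sort([13, 2, 15, 28, 14, 19])
Split into [13, 2, 15] and [28, 14, 19]
Left sorted: [2, 13, 15]
Right sorted: [14, 19, 28]
Merge [2, 13, 15] and [14, 19, 28]
= [2, 13, 14, 15, 19, 28]


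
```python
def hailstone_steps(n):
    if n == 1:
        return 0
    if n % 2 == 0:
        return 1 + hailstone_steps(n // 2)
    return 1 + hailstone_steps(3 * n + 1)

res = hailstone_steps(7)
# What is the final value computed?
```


hailstone_steps(7)
7 is odd -> 3*7+1 = 22 -> hailstone_steps(22)
22 is even -> hailstone_steps(11)
11 is odd -> 3*11+1 = 34 -> hailstone_steps(34)
34 is even -> hailstone_steps(17)
17 is odd -> 3*17+1 = 52 -> hailstone_steps(52)
52 is even -> hailstone_steps(26)
26 is even -> hailstone_steps(13)
13 is odd -> 3*13+1 = 40 -> hailstone_steps(40)
40 is even -> hailstone_steps(20)
20 is even -> hailstone_steps(10)
10 is even -> hailstone_steps(5)
5 is odd -> 3*5+1 = 16 -> hailstone_steps(16)
16 is even -> hailstone_steps(8)
8 is even -> hailstone_steps(4)
4 is even -> hailstone_steps(2)
2 is even -> hailstone_steps(1)
Reached 1 after 16 steps
= 16


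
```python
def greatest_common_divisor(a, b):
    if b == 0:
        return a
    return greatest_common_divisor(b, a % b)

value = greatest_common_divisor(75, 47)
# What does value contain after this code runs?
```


greatest_common_divisor(75, 47)
= greatest_common_divisor(47, 75 % 47) = greatest_common_divisor(47, 28)
= greatest_common_divisor(28, 47 % 28) = greatest_common_divisor(28, 19)
= greatest_common_divisor(19, 28 % 19) = greatest_common_divisor(19, 9)
= greatest_common_divisor(9, 19 % 9) = greatest_common_divisor(9, 1)
= greatest_common_divisor(1, 9 % 1) = greatest_common_divisor(1, 0)
b == 0, return a = 1


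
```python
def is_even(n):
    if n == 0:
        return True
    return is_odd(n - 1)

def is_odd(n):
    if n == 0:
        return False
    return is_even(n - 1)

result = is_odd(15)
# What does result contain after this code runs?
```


is_odd(15)
= is_even(14)
= is_odd(13)
= is_even(12)
= is_odd(11)
= is_even(10)
= is_odd(9)
= is_even(8)
= is_odd(7)
= is_even(6)
= is_odd(5)
= is_even(4)
= is_odd(3)
= is_even(2)
= is_odd(1)
= is_even(0)
n == 0: return True
= True


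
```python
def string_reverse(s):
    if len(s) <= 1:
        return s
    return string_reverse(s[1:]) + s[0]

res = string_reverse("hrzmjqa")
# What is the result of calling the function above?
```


string_reverse("hrzmjqa")
= string_reverse("rzmjqa") + "h"
= string_reverse("zmjqa") + "r" + "h"
= string_reverse("mjqa") + "z" + "r" + "h"
= string_reverse("jqa") + "m" + "z" + "r" + "h"
= string_reverse("qa") + "j" + "m" + "z" + "r" + "h"
= string_reverse("a") + "q" + "j" + "m" + "z" + "r" + "h"
= "a" + "q" + "j" + "m" + "z" + "r" + "h"
= "aqjmzrh"


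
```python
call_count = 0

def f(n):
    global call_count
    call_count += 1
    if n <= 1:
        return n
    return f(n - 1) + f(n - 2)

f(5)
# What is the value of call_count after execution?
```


f(5) calls f(4) and f(3); each non-base call branches into two more.
Let C(k) = total number of calls made by f(k), including the call to f(k) itself.
Base cases: C(0) = 1, C(1) = 1
Recurrence: C(k) = 1 + C(k-1) + C(k-2)
  C(2) = 1 + C(1) + C(0) = 1 + 1 + 1 = 3
  C(3) = 1 + C(2) + C(1) = 1 + 3 + 1 = 5
  C(4) = 1 + C(3) + C(2) = 1 + 5 + 3 = 9
  C(5) = 1 + C(4) + C(3) = 1 + 9 + 5 = 15
Total calls = C(5) = 15


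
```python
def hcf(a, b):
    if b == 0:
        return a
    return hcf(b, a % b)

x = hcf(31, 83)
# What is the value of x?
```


hcf(31, 83)
= hcf(83, 31 % 83) = hcf(83, 31)
= hcf(31, 83 % 31) = hcf(31, 21)
= hcf(21, 31 % 21) = hcf(21, 10)
= hcf(10, 21 % 10) = hcf(10, 1)
= hcf(1, 10 % 1) = hcf(1, 0)
b == 0, return a = 1


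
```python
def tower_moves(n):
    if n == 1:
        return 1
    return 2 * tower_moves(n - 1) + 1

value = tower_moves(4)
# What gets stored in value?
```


tower_moves(4)
= 2 * tower_moves(3) + 1
= 2 * (2 * tower_moves(2) + 1) + 1
= 2 * (2 * (2 * tower_moves(1) + 1) + 1) + 1
Now compute bottom-up:
tower_moves(1) = 1
tower_moves(2) = 2 * 1 + 1 = 3
tower_moves(3) = 2 * 3 + 1 = 7
tower_moves(4) = 2 * 7 + 1 = 15
= 15


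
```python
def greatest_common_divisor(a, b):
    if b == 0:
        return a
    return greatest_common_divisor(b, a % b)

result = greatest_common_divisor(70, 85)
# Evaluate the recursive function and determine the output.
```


greatest_common_divisor(70, 85)
= greatest_common_divisor(85, 70 % 85) = greatest_common_divisor(85, 70)
= greatest_common_divisor(70, 85 % 70) = greatest_common_divisor(70, 15)
= greatest_common_divisor(15, 70 % 15) = greatest_common_divisor(15, 10)
= greatest_common_divisor(10, 15 % 10) = greatest_common_divisor(10, 5)
= greatest_common_divisor(5, 10 % 5) = greatest_common_divisor(5, 0)
b == 0, return a = 5


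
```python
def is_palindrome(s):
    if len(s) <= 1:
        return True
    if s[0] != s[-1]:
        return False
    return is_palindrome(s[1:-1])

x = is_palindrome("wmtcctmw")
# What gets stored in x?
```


is_palindrome("wmtcctmw")
"wmtcctmw": s[0]='w' == s[-1]='w' -> is_palindrome("mtcctm")
"mtcctm": s[0]='m' == s[-1]='m' -> is_palindrome("tcct")
"tcct": s[0]='t' == s[-1]='t' -> is_palindrome("cc")
"cc": s[0]='c' == s[-1]='c' -> is_palindrome("")
"": len <= 1 -> True
= True


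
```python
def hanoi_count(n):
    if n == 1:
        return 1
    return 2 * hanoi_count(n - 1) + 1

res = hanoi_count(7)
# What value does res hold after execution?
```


hanoi_count(7)
= 2 * hanoi_count(6) + 1
= 2 * (2 * hanoi_count(5) + 1) + 1
= 2 * (2 * (2 * hanoi_count(4) + 1) + 1) + 1
= 2 * (2 * (2 * (2 * hanoi_count(3) + 1) + 1) + 1) + 1
= 2 * (2 * (2 * (2 * (2 * hanoi_count(2) + 1) + 1) + 1) + 1) + 1
= 2 * (2 * (2 * (2 * (2 * (2 * hanoi_count(1) + 1) + 1) + 1) + 1) + 1) + 1
Now compute bottom-up:
hanoi_count(1) = 1
hanoi_count(2) = 2 * 1 + 1 = 3
hanoi_count(3) = 2 * 3 + 1 = 7
hanoi_count(4) = 2 * 7 + 1 = 15
hanoi_count(5) = 2 * 15 + 1 = 31
hanoi_count(6) = 2 * 31 + 1 = 63
hanoi_count(7) = 2 * 63 + 1 = 127
= 127


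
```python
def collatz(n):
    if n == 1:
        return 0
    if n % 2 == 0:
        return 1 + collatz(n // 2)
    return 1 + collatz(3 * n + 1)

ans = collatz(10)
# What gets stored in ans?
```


collatz(10)
10 is even -> collatz(5)
5 is odd -> 3*5+1 = 16 -> collatz(16)
16 is even -> collatz(8)
8 is even -> collatz(4)
4 is even -> collatz(2)
2 is even -> collatz(1)
Reached 1 after 6 steps
= 6


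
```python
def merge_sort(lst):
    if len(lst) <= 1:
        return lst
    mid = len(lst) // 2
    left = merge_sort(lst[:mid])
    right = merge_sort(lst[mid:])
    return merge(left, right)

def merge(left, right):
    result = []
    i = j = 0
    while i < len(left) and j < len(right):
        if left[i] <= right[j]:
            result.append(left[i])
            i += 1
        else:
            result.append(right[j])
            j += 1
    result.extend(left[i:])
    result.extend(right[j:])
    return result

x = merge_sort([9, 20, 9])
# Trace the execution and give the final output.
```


merge_sort([9, 20, 9])
Split into [9] and [20, 9]
Left sorted: [9]
Right sorted: [9, 20]
Merge [9] and [9, 20]
= [9, 9, 20]


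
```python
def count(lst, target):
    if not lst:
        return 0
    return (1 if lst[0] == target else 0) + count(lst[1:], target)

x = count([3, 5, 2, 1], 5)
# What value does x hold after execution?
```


count([3, 5, 2, 1], 5)
lst[0]=3 != 5: 0 + count([5, 2, 1], 5)
lst[0]=5 == 5: 1 + count([2, 1], 5)
lst[0]=2 != 5: 0 + count([1], 5)
lst[0]=1 != 5: 0 + count([], 5)
= 1


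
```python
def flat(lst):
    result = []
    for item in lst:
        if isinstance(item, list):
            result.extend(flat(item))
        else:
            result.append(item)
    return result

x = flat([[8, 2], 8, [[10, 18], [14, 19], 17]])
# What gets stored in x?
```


flat([[8, 2], 8, [[10, 18], [14, 19], 17]])
Processing each element:
  [8, 2] is a list -> flat recursively -> [8, 2]
  8 is not a list -> append 8
  [[10, 18], [14, 19], 17] is a list -> flat recursively -> [10, 18, 14, 19, 17]
= [8, 2, 8, 10, 18, 14, 19, 17]


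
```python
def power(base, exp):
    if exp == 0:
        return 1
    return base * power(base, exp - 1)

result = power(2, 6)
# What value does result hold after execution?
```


power(2, 6)
= 2 * power(2, 5)
= 2 * 2 * power(2, 4)
= 2 * 2 * 2 * power(2, 3)
= 2 * 2 * 2 * 2 * power(2, 2)
= 2 * 2 * 2 * 2 * 2 * power(2, 1)
= 2 * 2 * 2 * 2 * 2 * 2 * power(2, 0)
= 2 * 2 * 2 * 2 * 2 * 2 * 1
= 64


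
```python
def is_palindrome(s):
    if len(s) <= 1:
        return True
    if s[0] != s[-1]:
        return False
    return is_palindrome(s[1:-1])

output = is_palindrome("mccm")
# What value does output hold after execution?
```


is_palindrome("mccm")
"mccm": s[0]='m' == s[-1]='m' -> is_palindrome("cc")
"cc": s[0]='c' == s[-1]='c' -> is_palindrome("")
"": len <= 1 -> True
= True


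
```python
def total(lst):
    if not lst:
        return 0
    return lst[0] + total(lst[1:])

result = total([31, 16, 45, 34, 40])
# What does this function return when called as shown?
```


total([31, 16, 45, 34, 40])
= 31 + total([16, 45, 34, 40])
= 31 + 16 + total([45, 34, 40])
= 31 + 16 + 45 + total([34, 40])
= 31 + 16 + 45 + 34 + total([40])
= 31 + 16 + 45 + 34 + 40 + total([])
= 31 + 16 + 45 + 34 + 40 + 0
= 166


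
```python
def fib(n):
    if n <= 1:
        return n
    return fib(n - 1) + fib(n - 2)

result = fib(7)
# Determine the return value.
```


fib(7)
= fib(6) + fib(5)
= (fib(5) + fib(4)) + fib(5)
Computing bottom-up: fib(0)=0, fib(1)=1, fib(2)=1, fib(3)=2, fib(4)=3, fib(5)=5, fib(6)=8, fib(7)=13
= 13


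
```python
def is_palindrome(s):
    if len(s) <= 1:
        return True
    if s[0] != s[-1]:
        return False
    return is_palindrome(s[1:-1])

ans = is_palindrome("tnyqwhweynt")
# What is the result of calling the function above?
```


is_palindrome("tnyqwhweynt")
"tnyqwhweynt": s[0]='t' == s[-1]='t' -> is_palindrome("nyqwhweyn")
"nyqwhweyn": s[0]='n' == s[-1]='n' -> is_palindrome("yqwhwey")
"yqwhwey": s[0]='y' == s[-1]='y' -> is_palindrome("qwhwe")
"qwhwe": s[0]='q' != s[-1]='e' -> False
= False


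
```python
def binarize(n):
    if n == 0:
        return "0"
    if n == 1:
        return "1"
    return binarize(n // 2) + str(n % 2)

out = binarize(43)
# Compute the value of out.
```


binarize(43)
= binarize(21) + "1"
= binarize(10) + "1" + "1"
= binarize(5) + "0" + "1" + "1"
= binarize(2) + "1" + "0" + "1" + "1"
= binarize(1) + "0" + "1" + "0" + "1" + "1"
= "1" + "0" + "1" + "0" + "1" + "1"
= "101011"


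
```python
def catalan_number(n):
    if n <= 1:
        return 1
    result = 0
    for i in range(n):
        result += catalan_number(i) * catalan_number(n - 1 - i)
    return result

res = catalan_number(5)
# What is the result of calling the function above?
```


catalan_number(5)
= sum of catalan_number(i) * catalan_number(5-1-i) for i in 0..4
First compute sub-values bottom-up:
  catalan_number(0) = 1, catalan_number(1) = 1
  catalan_number(2) = 1*1 + 1*1 = 2
  catalan_number(3) = 1*2 + 1*1 + 2*1 = 5
  catalan_number(4) = 1*5 + 1*2 + 2*1 + 5*1 = 14
Now catalan_number(5):
  catalan_number(0)*catalan_number(4) = 1*14 = 14
  catalan_number(1)*catalan_number(3) = 1*5 = 5
  catalan_number(2)*catalan_number(2) = 2*2 = 4
  catalan_number(3)*catalan_number(1) = 5*1 = 5
  catalan_number(4)*catalan_number(0) = 14*1 = 14
= 14 + 5 + 4 + 5 + 14
= 42


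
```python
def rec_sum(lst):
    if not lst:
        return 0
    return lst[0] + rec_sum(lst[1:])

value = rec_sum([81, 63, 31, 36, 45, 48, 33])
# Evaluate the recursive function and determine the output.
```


rec_sum([81, 63, 31, 36, 45, 48, 33])
= 81 + rec_sum([63, 31, 36, 45, 48, 33])
= 81 + 63 + rec_sum([31, 36, 45, 48, 33])
= 81 + 63 + 31 + rec_sum([36, 45, 48, 33])
= 81 + 63 + 31 + 36 + rec_sum([45, 48, 33])
= 81 + 63 + 31 + 36 + 45 + rec_sum([48, 33])
= 81 + 63 + 31 + 36 + 45 + 48 + rec_sum([33])
= 81 + 63 + 31 + 36 + 45 + 48 + 33 + rec_sum([])
= 81 + 63 + 31 + 36 + 45 + 48 + 33 + 0
= 337


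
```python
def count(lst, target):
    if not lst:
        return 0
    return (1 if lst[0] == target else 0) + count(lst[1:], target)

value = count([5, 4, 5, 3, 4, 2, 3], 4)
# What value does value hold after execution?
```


count([5, 4, 5, 3, 4, 2, 3], 4)
lst[0]=5 != 4: 0 + count([4, 5, 3, 4, 2, 3], 4)
lst[0]=4 == 4: 1 + count([5, 3, 4, 2, 3], 4)
lst[0]=5 != 4: 0 + count([3, 4, 2, 3], 4)
lst[0]=3 != 4: 0 + count([4, 2, 3], 4)
lst[0]=4 == 4: 1 + count([2, 3], 4)
lst[0]=2 != 4: 0 + count([3], 4)
lst[0]=3 != 4: 0 + count([], 4)
= 2


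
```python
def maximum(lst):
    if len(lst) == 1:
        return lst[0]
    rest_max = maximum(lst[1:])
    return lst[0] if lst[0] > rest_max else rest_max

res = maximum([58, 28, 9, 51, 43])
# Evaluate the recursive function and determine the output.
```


maximum([58, 28, 9, 51, 43])
= compare 58 with maximum([28, 9, 51, 43])
= compare 28 with maximum([9, 51, 43])
= compare 9 with maximum([51, 43])
= compare 51 with maximum([43])
Base: maximum([43]) = 43
compare 51 with 43: max = 51
compare 9 with 51: max = 51
compare 28 with 51: max = 51
compare 58 with 51: max = 58
= 58


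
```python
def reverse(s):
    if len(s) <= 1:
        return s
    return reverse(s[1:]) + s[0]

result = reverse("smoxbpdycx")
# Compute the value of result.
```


reverse("smoxbpdycx")
= reverse("moxbpdycx") + "s"
= reverse("oxbpdycx") + "m" + "s"
= reverse("xbpdycx") + "o" + "m" + "s"
= reverse("bpdycx") + "x" + "o" + "m" + "s"
= reverse("pdycx") + "b" + "x" + "o" + "m" + "s"
= reverse("dycx") + "p" + "b" + "x" + "o" + "m" + "s"
= reverse("ycx") + "d" + "p" + "b" + "x" + "o" + "m" + "s"
= reverse("cx") + "y" + "d" + "p" + "b" + "x" + "o" + "m" + "s"
= reverse("x") + "c" + "y" + "d" + "p" + "b" + "x" + "o" + "m" + "s"
= "x" + "c" + "y" + "d" + "p" + "b" + "x" + "o" + "m" + "s"
= "xcydpbxoms"


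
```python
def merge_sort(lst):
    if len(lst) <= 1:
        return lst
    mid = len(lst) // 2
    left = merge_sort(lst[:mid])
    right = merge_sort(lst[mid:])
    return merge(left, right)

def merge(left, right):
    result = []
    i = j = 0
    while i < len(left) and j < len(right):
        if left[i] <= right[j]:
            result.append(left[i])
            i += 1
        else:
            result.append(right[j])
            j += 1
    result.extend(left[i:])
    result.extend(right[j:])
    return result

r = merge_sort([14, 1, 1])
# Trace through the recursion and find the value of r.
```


merge_sort([14, 1, 1])
Split into [14] and [1, 1]
Left sorted: [14]
Right sorted: [1, 1]
Merge [14] and [1, 1]
= [1, 1, 14]


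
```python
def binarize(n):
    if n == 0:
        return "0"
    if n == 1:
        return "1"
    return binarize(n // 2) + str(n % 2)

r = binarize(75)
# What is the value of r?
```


binarize(75)
= binarize(37) + "1"
= binarize(18) + "1" + "1"
= binarize(9) + "0" + "1" + "1"
= binarize(4) + "1" + "0" + "1" + "1"
= binarize(2) + "0" + "1" + "0" + "1" + "1"
= binarize(1) + "0" + "0" + "1" + "0" + "1" + "1"
= "1" + "0" + "0" + "1" + "0" + "1" + "1"
= "1001011"


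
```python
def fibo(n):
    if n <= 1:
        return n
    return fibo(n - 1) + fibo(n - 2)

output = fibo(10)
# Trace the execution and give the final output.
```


fibo(10)
= fibo(9) + fibo(8)
= (fibo(8) + fibo(7)) + fibo(8)
Computing bottom-up: fibo(0)=0, fibo(1)=1, fibo(2)=1, fibo(3)=2, fibo(4)=3, fibo(5)=5, fibo(6)=8, fibo(7)=13, fibo(8)=21, fibo(9)=34, fibo(10)=55
= 55


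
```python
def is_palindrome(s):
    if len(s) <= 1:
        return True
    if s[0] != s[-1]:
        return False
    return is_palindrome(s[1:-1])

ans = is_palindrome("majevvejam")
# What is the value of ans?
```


is_palindrome("majevvejam")
"majevvejam": s[0]='m' == s[-1]='m' -> is_palindrome("ajevveja")
"ajevveja": s[0]='a' == s[-1]='a' -> is_palindrome("jevvej")
"jevvej": s[0]='j' == s[-1]='j' -> is_palindrome("evve")
"evve": s[0]='e' == s[-1]='e' -> is_palindrome("vv")
"vv": s[0]='v' == s[-1]='v' -> is_palindrome("")
"": len <= 1 -> True
= True


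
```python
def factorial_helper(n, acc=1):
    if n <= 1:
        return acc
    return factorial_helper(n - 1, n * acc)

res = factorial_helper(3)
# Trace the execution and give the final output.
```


factorial_helper(3, 1)
= factorial_helper(2, 3 * 1) = factorial_helper(2, 3)
= factorial_helper(1, 2 * 3) = factorial_helper(1, 6)
n <= 1, return acc = 6


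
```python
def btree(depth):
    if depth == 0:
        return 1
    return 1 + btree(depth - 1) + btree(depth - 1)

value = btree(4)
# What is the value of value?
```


btree(4)
= 1 + btree(3) + btree(3)
= 1 + 2 * btree(3)
btree(k) = 2^(k+1) - 1
btree(0) = 1
btree(1) = 3
btree(2) = 7
btree(3) = 15
btree(4) = 31
btree(4) = 2^5 - 1 = 31


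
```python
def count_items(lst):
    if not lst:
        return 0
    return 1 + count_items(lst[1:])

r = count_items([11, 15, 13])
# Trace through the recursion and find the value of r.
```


count_items([11, 15, 13])
= 1 + count_items([15, 13])
= 1 + 1 + count_items([13])
= 1 + 1 + 1 + count_items([])
= 1 + 1 + 1 + 0
= 3


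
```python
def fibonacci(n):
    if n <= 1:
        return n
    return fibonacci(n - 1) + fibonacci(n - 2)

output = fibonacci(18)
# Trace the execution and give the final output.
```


fibonacci(18)
= fibonacci(17) + fibonacci(16)
= (fibonacci(16) + fibonacci(15)) + fibonacci(16)
Computing bottom-up: fibonacci(0)=0, fibonacci(1)=1, fibonacci(2)=1, fibonacci(3)=2, fibonacci(4)=3, fibonacci(5)=5, fibonacci(6)=8, fibonacci(7)=13, fibonacci(8)=21, fibonacci(9)=34, fibonacci(10)=55, fibonacci(11)=89, fibonacci(12)=144, fibonacci(13)=233, fibonacci(14)=377, fibonacci(15)=610, fibonacci(16)=987, fibonacci(17)=1597, fibonacci(18)=2584
= 2584


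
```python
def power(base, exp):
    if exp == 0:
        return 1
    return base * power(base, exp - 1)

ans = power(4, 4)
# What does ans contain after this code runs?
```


power(4, 4)
= 4 * power(4, 3)
= 4 * 4 * power(4, 2)
= 4 * 4 * 4 * power(4, 1)
= 4 * 4 * 4 * 4 * power(4, 0)
= 4 * 4 * 4 * 4 * 1
= 256


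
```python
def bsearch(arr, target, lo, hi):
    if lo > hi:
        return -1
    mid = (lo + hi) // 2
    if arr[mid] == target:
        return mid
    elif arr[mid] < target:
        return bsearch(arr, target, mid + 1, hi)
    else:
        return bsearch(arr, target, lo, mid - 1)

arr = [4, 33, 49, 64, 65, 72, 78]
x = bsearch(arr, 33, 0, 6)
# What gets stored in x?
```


bsearch(arr, 33, 0, 6)
lo=0, hi=6, mid=3, arr[mid]=64
64 > 33, search left half
lo=0, hi=2, mid=1, arr[mid]=33
arr[1] == 33, found at index 1
= 1


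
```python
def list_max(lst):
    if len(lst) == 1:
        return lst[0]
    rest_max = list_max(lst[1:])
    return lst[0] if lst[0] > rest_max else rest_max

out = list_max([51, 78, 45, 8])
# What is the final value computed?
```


list_max([51, 78, 45, 8])
= compare 51 with list_max([78, 45, 8])
= compare 78 with list_max([45, 8])
= compare 45 with list_max([8])
Base: list_max([8]) = 8
compare 45 with 8: max = 45
compare 78 with 45: max = 78
compare 51 with 78: max = 78
= 78


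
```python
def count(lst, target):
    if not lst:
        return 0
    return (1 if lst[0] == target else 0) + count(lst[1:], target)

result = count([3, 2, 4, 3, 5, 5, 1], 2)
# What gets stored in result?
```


count([3, 2, 4, 3, 5, 5, 1], 2)
lst[0]=3 != 2: 0 + count([2, 4, 3, 5, 5, 1], 2)
lst[0]=2 == 2: 1 + count([4, 3, 5, 5, 1], 2)
lst[0]=4 != 2: 0 + count([3, 5, 5, 1], 2)
lst[0]=3 != 2: 0 + count([5, 5, 1], 2)
lst[0]=5 != 2: 0 + count([5, 1], 2)
lst[0]=5 != 2: 0 + count([1], 2)
lst[0]=1 != 2: 0 + count([], 2)
= 1


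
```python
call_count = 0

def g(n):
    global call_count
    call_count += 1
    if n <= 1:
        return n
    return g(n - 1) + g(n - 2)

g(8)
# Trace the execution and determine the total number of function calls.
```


g(8) calls g(7) and g(6); each non-base call branches into two more.
Let C(k) = total number of calls made by g(k), including the call to g(k) itself.
Base cases: C(0) = 1, C(1) = 1
Recurrence: C(k) = 1 + C(k-1) + C(k-2)
  C(2) = 1 + C(1) + C(0) = 1 + 1 + 1 = 3
  C(3) = 1 + C(2) + C(1) = 1 + 3 + 1 = 5
  C(4) = 1 + C(3) + C(2) = 1 + 5 + 3 = 9
  C(5) = 1 + C(4) + C(3) = 1 + 9 + 5 = 15
  C(6) = 1 + C(5) + C(4) = 1 + 15 + 9 = 25
  C(7) = 1 + C(6) + C(5) = 1 + 25 + 15 = 41
  C(8) = 1 + C(7) + C(6) = 1 + 41 + 25 = 67
Total calls = C(8) = 67


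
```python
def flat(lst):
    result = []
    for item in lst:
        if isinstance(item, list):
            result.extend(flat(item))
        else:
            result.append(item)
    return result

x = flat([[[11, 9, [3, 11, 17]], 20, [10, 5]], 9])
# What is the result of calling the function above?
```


flat([[[11, 9, [3, 11, 17]], 20, [10, 5]], 9])
Processing each element:
  [[11, 9, [3, 11, 17]], 20, [10, 5]] is a list -> flat recursively -> [11, 9, 3, 11, 17, 20, 10, 5]
  9 is not a list -> append 9
= [11, 9, 3, 11, 17, 20, 10, 5, 9]


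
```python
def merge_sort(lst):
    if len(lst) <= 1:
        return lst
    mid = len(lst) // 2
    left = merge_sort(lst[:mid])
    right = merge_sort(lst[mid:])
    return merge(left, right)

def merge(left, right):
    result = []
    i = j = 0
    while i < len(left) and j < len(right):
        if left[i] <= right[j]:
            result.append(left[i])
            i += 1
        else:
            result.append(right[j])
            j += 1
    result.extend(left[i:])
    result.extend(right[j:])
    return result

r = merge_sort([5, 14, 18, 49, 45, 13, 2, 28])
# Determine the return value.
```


merge_sort([5, 14, 18, 49, 45, 13, 2, 28])
Split into [5, 14, 18, 49] and [45, 13, 2, 28]
Left sorted: [5, 14, 18, 49]
Right sorted: [2, 13, 28, 45]
Merge [5, 14, 18, 49] and [2, 13, 28, 45]
= [2, 5, 13, 14, 18, 28, 45, 49]


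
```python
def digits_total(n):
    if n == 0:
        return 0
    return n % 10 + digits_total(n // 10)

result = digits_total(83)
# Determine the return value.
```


digits_total(83)
= 3 + digits_total(8)
= 3 + 8 + digits_total(0)
= 3 + 8 + 0
= 11


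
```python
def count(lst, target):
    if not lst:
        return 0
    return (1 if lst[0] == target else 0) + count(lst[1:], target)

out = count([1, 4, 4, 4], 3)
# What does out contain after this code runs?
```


count([1, 4, 4, 4], 3)
lst[0]=1 != 3: 0 + count([4, 4, 4], 3)
lst[0]=4 != 3: 0 + count([4, 4], 3)
lst[0]=4 != 3: 0 + count([4], 3)
lst[0]=4 != 3: 0 + count([], 3)
= 0


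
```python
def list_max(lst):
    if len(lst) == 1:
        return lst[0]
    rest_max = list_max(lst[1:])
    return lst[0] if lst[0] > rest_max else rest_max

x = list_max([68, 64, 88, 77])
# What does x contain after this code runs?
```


list_max([68, 64, 88, 77])
= compare 68 with list_max([64, 88, 77])
= compare 64 with list_max([88, 77])
= compare 88 with list_max([77])
Base: list_max([77]) = 77
compare 88 with 77: max = 88
compare 64 with 88: max = 88
compare 68 with 88: max = 88
= 88
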